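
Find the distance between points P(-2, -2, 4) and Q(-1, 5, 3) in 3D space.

d = √[(x₂-x₁)² + (y₂-y₁)² + (z₂-z₁)²]
  = √[1² + 7² + (-1)²]
  = √[1 + 49 + 1]
  = √51
  ≈ 7.141

7.141


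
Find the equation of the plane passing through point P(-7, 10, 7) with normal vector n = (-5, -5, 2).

The plane through P with normal n = (a, b, c) satisfies n·(r - P) = 0,
i.e. ax + by + cz = a·x₀ + b·y₀ + c·z₀.
d = (-5)·(-7) + (-5)·10 + 2·7
  = 35 - 50 + 14
  = -1
Equation: -5x - 5y + 2z = -1

-5x - 5y + 2z = -1


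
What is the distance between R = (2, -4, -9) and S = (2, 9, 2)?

d = √[(x₂-x₁)² + (y₂-y₁)² + (z₂-z₁)²]
  = √[0² + 13² + 11²]
  = √[0 + 169 + 121]
  = √290
  ≈ 17.03

17.03


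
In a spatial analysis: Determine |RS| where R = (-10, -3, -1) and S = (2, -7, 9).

d = √[(x₂-x₁)² + (y₂-y₁)² + (z₂-z₁)²]
  = √[12² + (-4)² + 10²]
  = √[144 + 16 + 100]
  = √260
  ≈ 16.12

16.12


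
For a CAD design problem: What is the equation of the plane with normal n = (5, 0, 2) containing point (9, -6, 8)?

The plane through P with normal n = (a, b, c) satisfies n·(r - P) = 0,
i.e. ax + by + cz = a·x₀ + b·y₀ + c·z₀.
d = 5·9 + 0·(-6) + 2·8
  = 45 + 0 + 16
  = 61
Equation: 5x + 2z = 61

5x + 2z = 61


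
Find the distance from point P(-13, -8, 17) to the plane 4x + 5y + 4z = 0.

distance = |a·x₀ + b·y₀ + c·z₀ - d| / √(a² + b² + c²)
  = |4·(-13) + 5·(-8) + 4·17 - 0| / √(4² + 5² + 4²)
  = |-52 - 40 + 68 + 0| / √(16 + 25 + 16)
  = |-24| / √57
  = 24 / 7.55
  ≈ 3.179

3.179


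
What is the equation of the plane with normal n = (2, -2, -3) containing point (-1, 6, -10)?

The plane through P with normal n = (a, b, c) satisfies n·(r - P) = 0,
i.e. ax + by + cz = a·x₀ + b·y₀ + c·z₀.
d = 2·(-1) + (-2)·6 + (-3)·(-10)
  = -2 - 12 + 30
  = 16
Equation: 2x - 2y - 3z = 16

2x - 2y - 3z = 16


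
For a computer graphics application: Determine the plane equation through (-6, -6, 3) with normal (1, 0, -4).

The plane through P with normal n = (a, b, c) satisfies n·(r - P) = 0,
i.e. ax + by + cz = a·x₀ + b·y₀ + c·z₀.
d = 1·(-6) + 0·(-6) + (-4)·3
  = -6 + 0 - 12
  = -18
Equation: x - 4z = -18

x - 4z = -18


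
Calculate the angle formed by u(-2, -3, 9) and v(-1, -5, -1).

u·v = (-2)·(-1) + (-3)·(-5) + 9·(-1) = 2 + 15 - 9 = 8
|u| = √((-2)² + (-3)² + 9²) = √94 ≈ 9.695
|v| = √((-1)² + (-5)² + (-1)²) = √27 ≈ 5.196
cos θ = (u·v)/(|u||v|) = 8/(9.695·5.196) ≈ 0.1588
θ = arccos(0.1588) ≈ 80.86°

80.86°


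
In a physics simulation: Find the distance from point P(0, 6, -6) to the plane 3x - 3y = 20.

distance = |a·x₀ + b·y₀ + c·z₀ - d| / √(a² + b² + c²)
  = |3·0 + (-3)·6 + 0·(-6) - 20| / √(3² + (-3)² + 0²)
  = |0 - 18 + 0 - 20| / √(9 + 9 + 0)
  = |-38| / √18
  = 38 / 4.243
  ≈ 8.957

8.957


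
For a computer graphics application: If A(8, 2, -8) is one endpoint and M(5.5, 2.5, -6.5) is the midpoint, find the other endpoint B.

B = 2M - A
  = (2·5.5 - 8, 2·2.5 - 2, 2·(-6.5) - (-8))
  = (11 - 8, 5 - 2, -13 + 8)
  = (3, 3, -5)

(3, 3, -5)


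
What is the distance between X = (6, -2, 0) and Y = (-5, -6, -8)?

d = √[(x₂-x₁)² + (y₂-y₁)² + (z₂-z₁)²]
  = √[(-11)² + (-4)² + (-8)²]
  = √[121 + 16 + 64]
  = √201
  ≈ 14.18

14.18


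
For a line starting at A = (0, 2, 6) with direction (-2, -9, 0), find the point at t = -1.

P(t) = A + t·d
  = (0 + (-2)·(-1), 2 + (-9)·(-1), 6 + 0·(-1))
  = (0 + 2, 2 + 9, 6 + 0)
  = (2, 11, 6)

(2, 11, 6)


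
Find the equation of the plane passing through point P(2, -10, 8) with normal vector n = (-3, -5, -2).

The plane through P with normal n = (a, b, c) satisfies n·(r - P) = 0,
i.e. ax + by + cz = a·x₀ + b·y₀ + c·z₀.
d = (-3)·2 + (-5)·(-10) + (-2)·8
  = -6 + 50 - 16
  = 28
Equation: -3x - 5y - 2z = 28

-3x - 5y - 2z = 28


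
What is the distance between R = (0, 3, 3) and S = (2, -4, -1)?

d = √[(x₂-x₁)² + (y₂-y₁)² + (z₂-z₁)²]
  = √[2² + (-7)² + (-4)²]
  = √[4 + 49 + 16]
  = √69
  ≈ 8.307

8.307


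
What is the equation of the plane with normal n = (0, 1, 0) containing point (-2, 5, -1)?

The plane through P with normal n = (a, b, c) satisfies n·(r - P) = 0,
i.e. ax + by + cz = a·x₀ + b·y₀ + c·z₀.
d = 0·(-2) + 1·5 + 0·(-1)
  = 0 + 5 + 0
  = 5
Equation: y = 5

y = 5


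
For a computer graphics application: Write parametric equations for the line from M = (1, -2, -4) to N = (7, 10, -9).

Direction vector d = N - M = (7 - 1, 10 + 2, -9 + 4) = (6, 12, -5)
Parametric form r = M + t·d:
x = 1 + 6t, y = -2 + 12t, z = -4 - 5t

x = 1 + 6t, y = -2 + 12t, z = -4 - 5t


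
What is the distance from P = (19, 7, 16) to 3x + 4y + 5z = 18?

distance = |a·x₀ + b·y₀ + c·z₀ - d| / √(a² + b² + c²)
  = |3·19 + 4·7 + 5·16 - 18| / √(3² + 4² + 5²)
  = |57 + 28 + 80 - 18| / √(9 + 16 + 25)
  = |147| / √50
  = 147 / 7.071
  ≈ 20.79

20.79


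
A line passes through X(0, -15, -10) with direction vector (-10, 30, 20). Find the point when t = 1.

P(t) = X + t·d
  = (0 + (-10)·1, -15 + 30·1, -10 + 20·1)
  = (0 - 10, -15 + 30, -10 + 20)
  = (-10, 15, 10)

(-10, 15, 10)


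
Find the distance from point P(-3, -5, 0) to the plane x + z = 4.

distance = |a·x₀ + b·y₀ + c·z₀ - d| / √(a² + b² + c²)
  = |1·(-3) + 0·(-5) + 1·0 - 4| / √(1² + 0² + 1²)
  = |-3 + 0 + 0 - 4| / √(1 + 0 + 1)
  = |-7| / √2
  = 7 / 1.414
  ≈ 4.95

4.95


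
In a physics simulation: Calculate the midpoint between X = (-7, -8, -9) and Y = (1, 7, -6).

M = ((x₁+x₂)/2, (y₁+y₂)/2, (z₁+z₂)/2)
  = ((-7 + 1)/2, (-8 + 7)/2, (-9 - 6)/2)
  = (-6/2, -1/2, -15/2)
  = (-3, -0.5, -7.5)

(-3, -0.5, -7.5)


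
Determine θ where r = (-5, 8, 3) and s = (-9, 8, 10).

r·s = (-5)·(-9) + 8·8 + 3·10 = 45 + 64 + 30 = 139
|r| = √((-5)² + 8² + 3²) = √98 ≈ 9.899
|s| = √((-9)² + 8² + 10²) = √245 ≈ 15.65
cos θ = (r·s)/(|r||s|) = 139/(9.899·15.65) ≈ 0.8971
θ = arccos(0.8971) ≈ 26.23°

26.23°


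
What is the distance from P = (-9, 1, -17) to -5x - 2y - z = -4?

distance = |a·x₀ + b·y₀ + c·z₀ - d| / √(a² + b² + c²)
  = |(-5)·(-9) + (-2)·1 + (-1)·(-17) - (-4)| / √((-5)² + (-2)² + (-1)²)
  = |45 - 2 + 17 + 4| / √(25 + 4 + 1)
  = |64| / √30
  = 64 / 5.477
  ≈ 11.68

11.68


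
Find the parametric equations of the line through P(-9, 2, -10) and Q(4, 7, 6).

Direction vector d = Q - P = (4 + 9, 7 - 2, 6 + 10) = (13, 5, 16)
Parametric form r = P + t·d:
x = -9 + 13t, y = 2 + 5t, z = -10 + 16t

x = -9 + 13t, y = 2 + 5t, z = -10 + 16t


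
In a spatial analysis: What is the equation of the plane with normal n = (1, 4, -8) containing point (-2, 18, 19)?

The plane through P with normal n = (a, b, c) satisfies n·(r - P) = 0,
i.e. ax + by + cz = a·x₀ + b·y₀ + c·z₀.
d = 1·(-2) + 4·18 + (-8)·19
  = -2 + 72 - 152
  = -82
Equation: x + 4y - 8z = -82

x + 4y - 8z = -82


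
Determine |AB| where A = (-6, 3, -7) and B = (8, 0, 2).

d = √[(x₂-x₁)² + (y₂-y₁)² + (z₂-z₁)²]
  = √[14² + (-3)² + 9²]
  = √[196 + 9 + 81]
  = √286
  ≈ 16.91

16.91


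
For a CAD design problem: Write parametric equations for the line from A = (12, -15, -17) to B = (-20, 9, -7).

Direction vector d = B - A = (-20 - 12, 9 + 15, -7 + 17) = (-32, 24, 10)
Parametric form r = A + t·d:
x = 12 - 32t, y = -15 + 24t, z = -17 + 10t

x = 12 - 32t, y = -15 + 24t, z = -17 + 10t


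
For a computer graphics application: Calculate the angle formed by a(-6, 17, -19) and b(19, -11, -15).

a·b = (-6)·19 + 17·(-11) + (-19)·(-15) = -114 - 187 + 285 = -16
|a| = √((-6)² + 17² + (-19)²) = √686 ≈ 26.19
|b| = √(19² + (-11)² + (-15)²) = √707 ≈ 26.59
cos θ = (a·b)/(|a||b|) = -16/(26.19·26.59) ≈ -0.02297
θ = arccos(-0.02297) ≈ 91.32°

91.32°


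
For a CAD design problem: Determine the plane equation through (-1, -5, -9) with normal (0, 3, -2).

The plane through P with normal n = (a, b, c) satisfies n·(r - P) = 0,
i.e. ax + by + cz = a·x₀ + b·y₀ + c·z₀.
d = 0·(-1) + 3·(-5) + (-2)·(-9)
  = 0 - 15 + 18
  = 3
Equation: 3y - 2z = 3

3y - 2z = 3


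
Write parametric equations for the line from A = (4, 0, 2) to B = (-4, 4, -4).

Direction vector d = B - A = (-4 - 4, 4 + 0, -4 - 2) = (-8, 4, -6)
Parametric form r = A + t·d:
x = 4 - 8t, y = 0 + 4t, z = 2 - 6t

x = 4 - 8t, y = 0 + 4t, z = 2 - 6t


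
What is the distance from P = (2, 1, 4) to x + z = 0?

distance = |a·x₀ + b·y₀ + c·z₀ - d| / √(a² + b² + c²)
  = |1·2 + 0·1 + 1·4 - 0| / √(1² + 0² + 1²)
  = |2 + 0 + 4 + 0| / √(1 + 0 + 1)
  = |6| / √2
  = 6 / 1.414
  ≈ 4.243

4.243


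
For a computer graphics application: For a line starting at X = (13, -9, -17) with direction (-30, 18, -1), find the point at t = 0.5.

P(t) = X + t·d
  = (13 + (-30)·0.5, -9 + 18·0.5, -17 + (-1)·0.5)
  = (13 - 15, -9 + 9, -17 - 0.5)
  = (-2, 0, -17.5)

(-2, 0, -17.5)


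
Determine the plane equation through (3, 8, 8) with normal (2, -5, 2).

The plane through P with normal n = (a, b, c) satisfies n·(r - P) = 0,
i.e. ax + by + cz = a·x₀ + b·y₀ + c·z₀.
d = 2·3 + (-5)·8 + 2·8
  = 6 - 40 + 16
  = -18
Equation: 2x - 5y + 2z = -18

2x - 5y + 2z = -18


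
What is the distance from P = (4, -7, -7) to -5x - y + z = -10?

distance = |a·x₀ + b·y₀ + c·z₀ - d| / √(a² + b² + c²)
  = |(-5)·4 + (-1)·(-7) + 1·(-7) - (-10)| / √((-5)² + (-1)² + 1²)
  = |-20 + 7 - 7 + 10| / √(25 + 1 + 1)
  = |-10| / √27
  = 10 / 5.196
  ≈ 1.925

1.925


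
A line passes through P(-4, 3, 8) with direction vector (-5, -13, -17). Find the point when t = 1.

P(t) = P + t·d
  = (-4 + (-5)·1, 3 + (-13)·1, 8 + (-17)·1)
  = (-4 - 5, 3 - 13, 8 - 17)
  = (-9, -10, -9)

(-9, -10, -9)


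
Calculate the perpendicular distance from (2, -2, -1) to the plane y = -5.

distance = |a·x₀ + b·y₀ + c·z₀ - d| / √(a² + b² + c²)
  = |0·2 + 1·(-2) + 0·(-1) - (-5)| / √(0² + 1² + 0²)
  = |0 - 2 + 0 + 5| / √(0 + 1 + 0)
  = |3| / √1
  = 3 / 1
  ≈ 3

3


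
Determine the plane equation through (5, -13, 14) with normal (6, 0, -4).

The plane through P with normal n = (a, b, c) satisfies n·(r - P) = 0,
i.e. ax + by + cz = a·x₀ + b·y₀ + c·z₀.
d = 6·5 + 0·(-13) + (-4)·14
  = 30 + 0 - 56
  = -26
Equation: 6x - 4z = -26

6x - 4z = -26


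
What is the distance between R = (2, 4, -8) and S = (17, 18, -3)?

d = √[(x₂-x₁)² + (y₂-y₁)² + (z₂-z₁)²]
  = √[15² + 14² + 5²]
  = √[225 + 196 + 25]
  = √446
  ≈ 21.12

21.12


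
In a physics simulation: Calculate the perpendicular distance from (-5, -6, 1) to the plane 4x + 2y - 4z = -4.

distance = |a·x₀ + b·y₀ + c·z₀ - d| / √(a² + b² + c²)
  = |4·(-5) + 2·(-6) + (-4)·1 - (-4)| / √(4² + 2² + (-4)²)
  = |-20 - 12 - 4 + 4| / √(16 + 4 + 16)
  = |-32| / √36
  = 32 / 6
  ≈ 5.333

5.333


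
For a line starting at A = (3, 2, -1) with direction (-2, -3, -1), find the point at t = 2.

P(t) = A + t·d
  = (3 + (-2)·2, 2 + (-3)·2, -1 + (-1)·2)
  = (3 - 4, 2 - 6, -1 - 2)
  = (-1, -4, -3)

(-1, -4, -3)


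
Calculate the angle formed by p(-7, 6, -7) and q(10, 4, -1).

p·q = (-7)·10 + 6·4 + (-7)·(-1) = -70 + 24 + 7 = -39
|p| = √((-7)² + 6² + (-7)²) = √134 ≈ 11.58
|q| = √(10² + 4² + (-1)²) = √117 ≈ 10.82
cos θ = (p·q)/(|p||q|) = -39/(11.58·10.82) ≈ -0.3115
θ = arccos(-0.3115) ≈ 108.1°

108.1°


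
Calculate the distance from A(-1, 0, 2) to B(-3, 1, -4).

d = √[(x₂-x₁)² + (y₂-y₁)² + (z₂-z₁)²]
  = √[(-2)² + 1² + (-6)²]
  = √[4 + 1 + 36]
  = √41
  ≈ 6.403

6.403


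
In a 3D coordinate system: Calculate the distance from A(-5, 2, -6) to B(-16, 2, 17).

d = √[(x₂-x₁)² + (y₂-y₁)² + (z₂-z₁)²]
  = √[(-11)² + 0² + 23²]
  = √[121 + 0 + 529]
  = √650
  ≈ 25.5

25.5


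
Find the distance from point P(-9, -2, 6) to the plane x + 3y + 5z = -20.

distance = |a·x₀ + b·y₀ + c·z₀ - d| / √(a² + b² + c²)
  = |1·(-9) + 3·(-2) + 5·6 - (-20)| / √(1² + 3² + 5²)
  = |-9 - 6 + 30 + 20| / √(1 + 9 + 25)
  = |35| / √35
  = 35 / 5.916
  ≈ 5.916

5.916


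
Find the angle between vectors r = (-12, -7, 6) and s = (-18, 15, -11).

r·s = (-12)·(-18) + (-7)·15 + 6·(-11) = 216 - 105 - 66 = 45
|r| = √((-12)² + (-7)² + 6²) = √229 ≈ 15.13
|s| = √((-18)² + 15² + (-11)²) = √670 ≈ 25.88
cos θ = (r·s)/(|r||s|) = 45/(15.13·25.88) ≈ 0.1149
θ = arccos(0.1149) ≈ 83.4°

83.4°


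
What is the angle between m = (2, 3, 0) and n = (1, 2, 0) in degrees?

m·n = 2·1 + 3·2 + 0·0 = 2 + 6 + 0 = 8
|m| = √(2² + 3² + 0²) = √13 ≈ 3.606
|n| = √(1² + 2² + 0²) = √5 ≈ 2.236
cos θ = (m·n)/(|m||n|) = 8/(3.606·2.236) ≈ 0.9923
θ = arccos(0.9923) ≈ 7.125°

7.125°


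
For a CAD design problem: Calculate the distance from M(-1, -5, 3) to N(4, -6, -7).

d = √[(x₂-x₁)² + (y₂-y₁)² + (z₂-z₁)²]
  = √[5² + (-1)² + (-10)²]
  = √[25 + 1 + 100]
  = √126
  ≈ 11.22

11.22


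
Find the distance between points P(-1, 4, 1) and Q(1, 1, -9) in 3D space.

d = √[(x₂-x₁)² + (y₂-y₁)² + (z₂-z₁)²]
  = √[2² + (-3)² + (-10)²]
  = √[4 + 9 + 100]
  = √113
  ≈ 10.63

10.63


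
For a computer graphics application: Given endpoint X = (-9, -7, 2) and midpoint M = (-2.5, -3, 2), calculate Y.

Y = 2M - X
  = (2·(-2.5) - (-9), 2·(-3) - (-7), 2·2 - 2)
  = (-5 + 9, -6 + 7, 4 - 2)
  = (4, 1, 2)

(4, 1, 2)


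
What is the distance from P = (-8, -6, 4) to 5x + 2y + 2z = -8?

distance = |a·x₀ + b·y₀ + c·z₀ - d| / √(a² + b² + c²)
  = |5·(-8) + 2·(-6) + 2·4 - (-8)| / √(5² + 2² + 2²)
  = |-40 - 12 + 8 + 8| / √(25 + 4 + 4)
  = |-36| / √33
  = 36 / 5.745
  ≈ 6.267

6.267


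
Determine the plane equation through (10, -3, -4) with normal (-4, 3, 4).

The plane through P with normal n = (a, b, c) satisfies n·(r - P) = 0,
i.e. ax + by + cz = a·x₀ + b·y₀ + c·z₀.
d = (-4)·10 + 3·(-3) + 4·(-4)
  = -40 - 9 - 16
  = -65
Equation: -4x + 3y + 4z = -65

-4x + 3y + 4z = -65


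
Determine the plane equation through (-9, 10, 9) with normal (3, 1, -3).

The plane through P with normal n = (a, b, c) satisfies n·(r - P) = 0,
i.e. ax + by + cz = a·x₀ + b·y₀ + c·z₀.
d = 3·(-9) + 1·10 + (-3)·9
  = -27 + 10 - 27
  = -44
Equation: 3x + y - 3z = -44

3x + y - 3z = -44


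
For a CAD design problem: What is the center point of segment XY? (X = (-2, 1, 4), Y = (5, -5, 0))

M = ((x₁+x₂)/2, (y₁+y₂)/2, (z₁+z₂)/2)
  = ((-2 + 5)/2, (1 - 5)/2, (4 + 0)/2)
  = (3/2, -4/2, 4/2)
  = (1.5, -2, 2)

(1.5, -2, 2)


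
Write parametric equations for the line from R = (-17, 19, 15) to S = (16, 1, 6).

Direction vector d = S - R = (16 + 17, 1 - 19, 6 - 15) = (33, -18, -9)
Parametric form r = R + t·d:
x = -17 + 33t, y = 19 - 18t, z = 15 - 9t

x = -17 + 33t, y = 19 - 18t, z = 15 - 9t


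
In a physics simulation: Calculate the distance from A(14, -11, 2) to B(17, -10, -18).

d = √[(x₂-x₁)² + (y₂-y₁)² + (z₂-z₁)²]
  = √[3² + 1² + (-20)²]
  = √[9 + 1 + 400]
  = √410
  ≈ 20.25

20.25


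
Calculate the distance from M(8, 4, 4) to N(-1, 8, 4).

d = √[(x₂-x₁)² + (y₂-y₁)² + (z₂-z₁)²]
  = √[(-9)² + 4² + 0²]
  = √[81 + 16 + 0]
  = √97
  ≈ 9.849

9.849


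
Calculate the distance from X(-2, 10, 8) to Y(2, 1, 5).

d = √[(x₂-x₁)² + (y₂-y₁)² + (z₂-z₁)²]
  = √[4² + (-9)² + (-3)²]
  = √[16 + 81 + 9]
  = √106
  ≈ 10.3

10.3


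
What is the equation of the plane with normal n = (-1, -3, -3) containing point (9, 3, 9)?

The plane through P with normal n = (a, b, c) satisfies n·(r - P) = 0,
i.e. ax + by + cz = a·x₀ + b·y₀ + c·z₀.
d = (-1)·9 + (-3)·3 + (-3)·9
  = -9 - 9 - 27
  = -45
Equation: -x - 3y - 3z = -45

-x - 3y - 3z = -45


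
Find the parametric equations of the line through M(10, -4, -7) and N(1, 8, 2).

Direction vector d = N - M = (1 - 10, 8 + 4, 2 + 7) = (-9, 12, 9)
Parametric form r = M + t·d:
x = 10 - 9t, y = -4 + 12t, z = -7 + 9t

x = 10 - 9t, y = -4 + 12t, z = -7 + 9t


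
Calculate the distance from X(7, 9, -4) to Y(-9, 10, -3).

d = √[(x₂-x₁)² + (y₂-y₁)² + (z₂-z₁)²]
  = √[(-16)² + 1² + 1²]
  = √[256 + 1 + 1]
  = √258
  ≈ 16.06

16.06


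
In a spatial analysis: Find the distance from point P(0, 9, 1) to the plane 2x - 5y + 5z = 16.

distance = |a·x₀ + b·y₀ + c·z₀ - d| / √(a² + b² + c²)
  = |2·0 + (-5)·9 + 5·1 - 16| / √(2² + (-5)² + 5²)
  = |0 - 45 + 5 - 16| / √(4 + 25 + 25)
  = |-56| / √54
  = 56 / 7.348
  ≈ 7.621

7.621


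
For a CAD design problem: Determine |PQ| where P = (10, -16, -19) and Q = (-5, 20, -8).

d = √[(x₂-x₁)² + (y₂-y₁)² + (z₂-z₁)²]
  = √[(-15)² + 36² + 11²]
  = √[225 + 1296 + 121]
  = √1642
  ≈ 40.52

40.52


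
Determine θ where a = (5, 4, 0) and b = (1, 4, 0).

a·b = 5·1 + 4·4 + 0·0 = 5 + 16 + 0 = 21
|a| = √(5² + 4² + 0²) = √41 ≈ 6.403
|b| = √(1² + 4² + 0²) = √17 ≈ 4.123
cos θ = (a·b)/(|a||b|) = 21/(6.403·4.123) ≈ 0.7954
θ = arccos(0.7954) ≈ 37.3°

37.3°


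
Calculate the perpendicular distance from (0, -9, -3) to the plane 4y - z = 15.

distance = |a·x₀ + b·y₀ + c·z₀ - d| / √(a² + b² + c²)
  = |0·0 + 4·(-9) + (-1)·(-3) - 15| / √(0² + 4² + (-1)²)
  = |0 - 36 + 3 - 15| / √(0 + 16 + 1)
  = |-48| / √17
  = 48 / 4.123
  ≈ 11.64

11.64


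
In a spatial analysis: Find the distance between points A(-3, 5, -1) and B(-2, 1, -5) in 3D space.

d = √[(x₂-x₁)² + (y₂-y₁)² + (z₂-z₁)²]
  = √[1² + (-4)² + (-4)²]
  = √[1 + 16 + 16]
  = √33
  ≈ 5.745

5.745


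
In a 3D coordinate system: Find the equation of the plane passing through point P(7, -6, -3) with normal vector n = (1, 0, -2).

The plane through P with normal n = (a, b, c) satisfies n·(r - P) = 0,
i.e. ax + by + cz = a·x₀ + b·y₀ + c·z₀.
d = 1·7 + 0·(-6) + (-2)·(-3)
  = 7 + 0 + 6
  = 13
Equation: x - 2z = 13

x - 2z = 13


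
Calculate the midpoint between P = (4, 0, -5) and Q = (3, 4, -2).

M = ((x₁+x₂)/2, (y₁+y₂)/2, (z₁+z₂)/2)
  = ((4 + 3)/2, (0 + 4)/2, (-5 - 2)/2)
  = (7/2, 4/2, -7/2)
  = (3.5, 2, -3.5)

(3.5, 2, -3.5)


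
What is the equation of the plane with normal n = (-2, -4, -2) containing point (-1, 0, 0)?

The plane through P with normal n = (a, b, c) satisfies n·(r - P) = 0,
i.e. ax + by + cz = a·x₀ + b·y₀ + c·z₀.
d = (-2)·(-1) + (-4)·0 + (-2)·0
  = 2 + 0 + 0
  = 2
Equation: -2x - 4y - 2z = 2

-2x - 4y - 2z = 2


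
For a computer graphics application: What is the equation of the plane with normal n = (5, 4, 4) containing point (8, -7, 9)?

The plane through P with normal n = (a, b, c) satisfies n·(r - P) = 0,
i.e. ax + by + cz = a·x₀ + b·y₀ + c·z₀.
d = 5·8 + 4·(-7) + 4·9
  = 40 - 28 + 36
  = 48
Equation: 5x + 4y + 4z = 48

5x + 4y + 4z = 48


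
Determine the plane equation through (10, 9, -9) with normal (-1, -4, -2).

The plane through P with normal n = (a, b, c) satisfies n·(r - P) = 0,
i.e. ax + by + cz = a·x₀ + b·y₀ + c·z₀.
d = (-1)·10 + (-4)·9 + (-2)·(-9)
  = -10 - 36 + 18
  = -28
Equation: -x - 4y - 2z = -28

-x - 4y - 2z = -28


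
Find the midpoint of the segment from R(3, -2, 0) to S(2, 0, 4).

M = ((x₁+x₂)/2, (y₁+y₂)/2, (z₁+z₂)/2)
  = ((3 + 2)/2, (-2 + 0)/2, (0 + 4)/2)
  = (5/2, -2/2, 4/2)
  = (2.5, -1, 2)

(2.5, -1, 2)


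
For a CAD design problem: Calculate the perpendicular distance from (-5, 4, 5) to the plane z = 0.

distance = |a·x₀ + b·y₀ + c·z₀ - d| / √(a² + b² + c²)
  = |0·(-5) + 0·4 + 1·5 - 0| / √(0² + 0² + 1²)
  = |0 + 0 + 5 + 0| / √(0 + 0 + 1)
  = |5| / √1
  = 5 / 1
  ≈ 5

5


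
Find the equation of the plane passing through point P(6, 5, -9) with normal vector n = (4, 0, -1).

The plane through P with normal n = (a, b, c) satisfies n·(r - P) = 0,
i.e. ax + by + cz = a·x₀ + b·y₀ + c·z₀.
d = 4·6 + 0·5 + (-1)·(-9)
  = 24 + 0 + 9
  = 33
Equation: 4x - z = 33

4x - z = 33


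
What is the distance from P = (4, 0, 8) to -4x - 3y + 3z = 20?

distance = |a·x₀ + b·y₀ + c·z₀ - d| / √(a² + b² + c²)
  = |(-4)·4 + (-3)·0 + 3·8 - 20| / √((-4)² + (-3)² + 3²)
  = |-16 + 0 + 24 - 20| / √(16 + 9 + 9)
  = |-12| / √34
  = 12 / 5.831
  ≈ 2.058

2.058


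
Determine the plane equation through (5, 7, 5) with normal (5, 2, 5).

The plane through P with normal n = (a, b, c) satisfies n·(r - P) = 0,
i.e. ax + by + cz = a·x₀ + b·y₀ + c·z₀.
d = 5·5 + 2·7 + 5·5
  = 25 + 14 + 25
  = 64
Equation: 5x + 2y + 5z = 64

5x + 2y + 5z = 64


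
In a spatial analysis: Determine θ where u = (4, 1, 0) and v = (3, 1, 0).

u·v = 4·3 + 1·1 + 0·0 = 12 + 1 + 0 = 13
|u| = √(4² + 1² + 0²) = √17 ≈ 4.123
|v| = √(3² + 1² + 0²) = √10 ≈ 3.162
cos θ = (u·v)/(|u||v|) = 13/(4.123·3.162) ≈ 0.9971
θ = arccos(0.9971) ≈ 4.399°

4.399°


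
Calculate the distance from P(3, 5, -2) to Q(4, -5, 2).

d = √[(x₂-x₁)² + (y₂-y₁)² + (z₂-z₁)²]
  = √[1² + (-10)² + 4²]
  = √[1 + 100 + 16]
  = √117
  ≈ 10.82

10.82


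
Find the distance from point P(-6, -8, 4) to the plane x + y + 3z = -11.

distance = |a·x₀ + b·y₀ + c·z₀ - d| / √(a² + b² + c²)
  = |1·(-6) + 1·(-8) + 3·4 - (-11)| / √(1² + 1² + 3²)
  = |-6 - 8 + 12 + 11| / √(1 + 1 + 9)
  = |9| / √11
  = 9 / 3.317
  ≈ 2.714

2.714


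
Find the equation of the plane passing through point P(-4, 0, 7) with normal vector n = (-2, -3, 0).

The plane through P with normal n = (a, b, c) satisfies n·(r - P) = 0,
i.e. ax + by + cz = a·x₀ + b·y₀ + c·z₀.
d = (-2)·(-4) + (-3)·0 + 0·7
  = 8 + 0 + 0
  = 8
Equation: -2x - 3y = 8

-2x - 3y = 8


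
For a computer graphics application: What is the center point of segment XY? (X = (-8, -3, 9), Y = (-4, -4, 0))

M = ((x₁+x₂)/2, (y₁+y₂)/2, (z₁+z₂)/2)
  = ((-8 - 4)/2, (-3 - 4)/2, (9 + 0)/2)
  = (-12/2, -7/2, 9/2)
  = (-6, -3.5, 4.5)

(-6, -3.5, 4.5)


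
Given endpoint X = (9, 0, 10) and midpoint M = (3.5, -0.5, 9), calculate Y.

Y = 2M - X
  = (2·3.5 - 9, 2·(-0.5) - 0, 2·9 - 10)
  = (7 - 9, -1 + 0, 18 - 10)
  = (-2, -1, 8)

(-2, -1, 8)


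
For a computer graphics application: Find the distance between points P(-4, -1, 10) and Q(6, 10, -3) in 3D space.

d = √[(x₂-x₁)² + (y₂-y₁)² + (z₂-z₁)²]
  = √[10² + 11² + (-13)²]
  = √[100 + 121 + 169]
  = √390
  ≈ 19.75

19.75


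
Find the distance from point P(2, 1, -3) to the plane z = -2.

distance = |a·x₀ + b·y₀ + c·z₀ - d| / √(a² + b² + c²)
  = |0·2 + 0·1 + 1·(-3) - (-2)| / √(0² + 0² + 1²)
  = |0 + 0 - 3 + 2| / √(0 + 0 + 1)
  = |-1| / √1
  = 1 / 1
  ≈ 1

1


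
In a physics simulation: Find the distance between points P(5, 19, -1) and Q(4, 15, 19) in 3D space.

d = √[(x₂-x₁)² + (y₂-y₁)² + (z₂-z₁)²]
  = √[(-1)² + (-4)² + 20²]
  = √[1 + 16 + 400]
  = √417
  ≈ 20.42

20.42


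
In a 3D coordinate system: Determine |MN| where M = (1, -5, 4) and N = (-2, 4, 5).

d = √[(x₂-x₁)² + (y₂-y₁)² + (z₂-z₁)²]
  = √[(-3)² + 9² + 1²]
  = √[9 + 81 + 1]
  = √91
  ≈ 9.539

9.539


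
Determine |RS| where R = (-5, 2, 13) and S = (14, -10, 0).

d = √[(x₂-x₁)² + (y₂-y₁)² + (z₂-z₁)²]
  = √[19² + (-12)² + (-13)²]
  = √[361 + 144 + 169]
  = √674
  ≈ 25.96

25.96


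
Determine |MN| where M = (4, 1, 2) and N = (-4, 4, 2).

d = √[(x₂-x₁)² + (y₂-y₁)² + (z₂-z₁)²]
  = √[(-8)² + 3² + 0²]
  = √[64 + 9 + 0]
  = √73
  ≈ 8.544

8.544


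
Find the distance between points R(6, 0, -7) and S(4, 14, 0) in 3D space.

d = √[(x₂-x₁)² + (y₂-y₁)² + (z₂-z₁)²]
  = √[(-2)² + 14² + 7²]
  = √[4 + 196 + 49]
  = √249
  ≈ 15.78

15.78


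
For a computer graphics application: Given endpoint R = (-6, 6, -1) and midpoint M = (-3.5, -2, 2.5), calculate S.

S = 2M - R
  = (2·(-3.5) - (-6), 2·(-2) - 6, 2·2.5 - (-1))
  = (-7 + 6, -4 - 6, 5 + 1)
  = (-1, -10, 6)

(-1, -10, 6)


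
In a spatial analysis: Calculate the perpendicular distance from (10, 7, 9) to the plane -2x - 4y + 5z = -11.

distance = |a·x₀ + b·y₀ + c·z₀ - d| / √(a² + b² + c²)
  = |(-2)·10 + (-4)·7 + 5·9 - (-11)| / √((-2)² + (-4)² + 5²)
  = |-20 - 28 + 45 + 11| / √(4 + 16 + 25)
  = |8| / √45
  = 8 / 6.708
  ≈ 1.193

1.193


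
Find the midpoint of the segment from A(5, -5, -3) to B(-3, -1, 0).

M = ((x₁+x₂)/2, (y₁+y₂)/2, (z₁+z₂)/2)
  = ((5 - 3)/2, (-5 - 1)/2, (-3 + 0)/2)
  = (2/2, -6/2, -3/2)
  = (1, -3, -1.5)

(1, -3, -1.5)


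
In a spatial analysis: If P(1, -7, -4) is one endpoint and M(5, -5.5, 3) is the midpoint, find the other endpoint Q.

Q = 2M - P
  = (2·5 - 1, 2·(-5.5) - (-7), 2·3 - (-4))
  = (10 - 1, -11 + 7, 6 + 4)
  = (9, -4, 10)

(9, -4, 10)


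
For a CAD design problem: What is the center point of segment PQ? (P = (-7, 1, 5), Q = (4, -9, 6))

M = ((x₁+x₂)/2, (y₁+y₂)/2, (z₁+z₂)/2)
  = ((-7 + 4)/2, (1 - 9)/2, (5 + 6)/2)
  = (-3/2, -8/2, 11/2)
  = (-1.5, -4, 5.5)

(-1.5, -4, 5.5)


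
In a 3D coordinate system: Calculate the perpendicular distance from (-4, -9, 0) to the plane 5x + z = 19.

distance = |a·x₀ + b·y₀ + c·z₀ - d| / √(a² + b² + c²)
  = |5·(-4) + 0·(-9) + 1·0 - 19| / √(5² + 0² + 1²)
  = |-20 + 0 + 0 - 19| / √(25 + 0 + 1)
  = |-39| / √26
  = 39 / 5.099
  ≈ 7.649

7.649


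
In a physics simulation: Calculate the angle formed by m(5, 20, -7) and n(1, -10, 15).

m·n = 5·1 + 20·(-10) + (-7)·15 = 5 - 200 - 105 = -300
|m| = √(5² + 20² + (-7)²) = √474 ≈ 21.77
|n| = √(1² + (-10)² + 15²) = √326 ≈ 18.06
cos θ = (m·n)/(|m||n|) = -300/(21.77·18.06) ≈ -0.7632
θ = arccos(-0.7632) ≈ 139.7°

139.7°


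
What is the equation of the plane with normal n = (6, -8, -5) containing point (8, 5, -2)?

The plane through P with normal n = (a, b, c) satisfies n·(r - P) = 0,
i.e. ax + by + cz = a·x₀ + b·y₀ + c·z₀.
d = 6·8 + (-8)·5 + (-5)·(-2)
  = 48 - 40 + 10
  = 18
Equation: 6x - 8y - 5z = 18

6x - 8y - 5z = 18


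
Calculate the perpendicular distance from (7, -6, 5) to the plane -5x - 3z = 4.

distance = |a·x₀ + b·y₀ + c·z₀ - d| / √(a² + b² + c²)
  = |(-5)·7 + 0·(-6) + (-3)·5 - 4| / √((-5)² + 0² + (-3)²)
  = |-35 + 0 - 15 - 4| / √(25 + 0 + 9)
  = |-54| / √34
  = 54 / 5.831
  ≈ 9.261

9.261


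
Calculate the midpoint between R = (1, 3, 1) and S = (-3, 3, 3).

M = ((x₁+x₂)/2, (y₁+y₂)/2, (z₁+z₂)/2)
  = ((1 - 3)/2, (3 + 3)/2, (1 + 3)/2)
  = (-2/2, 6/2, 4/2)
  = (-1, 3, 2)

(-1, 3, 2)


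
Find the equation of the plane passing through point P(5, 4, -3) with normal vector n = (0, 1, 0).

The plane through P with normal n = (a, b, c) satisfies n·(r - P) = 0,
i.e. ax + by + cz = a·x₀ + b·y₀ + c·z₀.
d = 0·5 + 1·4 + 0·(-3)
  = 0 + 4 + 0
  = 4
Equation: y = 4

y = 4


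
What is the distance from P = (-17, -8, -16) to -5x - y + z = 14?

distance = |a·x₀ + b·y₀ + c·z₀ - d| / √(a² + b² + c²)
  = |(-5)·(-17) + (-1)·(-8) + 1·(-16) - 14| / √((-5)² + (-1)² + 1²)
  = |85 + 8 - 16 - 14| / √(25 + 1 + 1)
  = |63| / √27
  = 63 / 5.196
  ≈ 12.12

12.12


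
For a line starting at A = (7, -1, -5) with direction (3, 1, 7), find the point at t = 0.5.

P(t) = A + t·d
  = (7 + 3·0.5, -1 + 1·0.5, -5 + 7·0.5)
  = (7 + 1.5, -1 + 0.5, -5 + 3.5)
  = (8.5, -0.5, -1.5)

(8.5, -0.5, -1.5)


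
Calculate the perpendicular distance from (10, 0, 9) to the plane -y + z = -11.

distance = |a·x₀ + b·y₀ + c·z₀ - d| / √(a² + b² + c²)
  = |0·10 + (-1)·0 + 1·9 - (-11)| / √(0² + (-1)² + 1²)
  = |0 + 0 + 9 + 11| / √(0 + 1 + 1)
  = |20| / √2
  = 20 / 1.414
  ≈ 14.14

14.14


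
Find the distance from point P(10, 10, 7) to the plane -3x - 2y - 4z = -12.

distance = |a·x₀ + b·y₀ + c·z₀ - d| / √(a² + b² + c²)
  = |(-3)·10 + (-2)·10 + (-4)·7 - (-12)| / √((-3)² + (-2)² + (-4)²)
  = |-30 - 20 - 28 + 12| / √(9 + 4 + 16)
  = |-66| / √29
  = 66 / 5.385
  ≈ 12.26

12.26


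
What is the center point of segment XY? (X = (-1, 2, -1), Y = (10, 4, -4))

M = ((x₁+x₂)/2, (y₁+y₂)/2, (z₁+z₂)/2)
  = ((-1 + 10)/2, (2 + 4)/2, (-1 - 4)/2)
  = (9/2, 6/2, -5/2)
  = (4.5, 3, -2.5)

(4.5, 3, -2.5)


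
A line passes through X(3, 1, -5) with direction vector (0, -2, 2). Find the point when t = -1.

P(t) = X + t·d
  = (3 + 0·(-1), 1 + (-2)·(-1), -5 + 2·(-1))
  = (3 + 0, 1 + 2, -5 - 2)
  = (3, 3, -7)

(3, 3, -7)


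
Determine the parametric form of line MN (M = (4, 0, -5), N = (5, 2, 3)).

Direction vector d = N - M = (5 - 4, 2 + 0, 3 + 5) = (1, 2, 8)
Parametric form r = M + t·d:
x = 4 + t, y = 0 + 2t, z = -5 + 8t

x = 4 + t, y = 0 + 2t, z = -5 + 8t


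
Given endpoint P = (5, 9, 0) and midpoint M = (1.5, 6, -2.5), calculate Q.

Q = 2M - P
  = (2·1.5 - 5, 2·6 - 9, 2·(-2.5) - 0)
  = (3 - 5, 12 - 9, -5 + 0)
  = (-2, 3, -5)

(-2, 3, -5)


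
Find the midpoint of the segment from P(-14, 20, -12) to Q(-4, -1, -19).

M = ((x₁+x₂)/2, (y₁+y₂)/2, (z₁+z₂)/2)
  = ((-14 - 4)/2, (20 - 1)/2, (-12 - 19)/2)
  = (-18/2, 19/2, -31/2)
  = (-9, 9.5, -15.5)

(-9, 9.5, -15.5)


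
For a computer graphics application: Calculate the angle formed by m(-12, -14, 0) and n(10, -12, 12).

m·n = (-12)·10 + (-14)·(-12) + 0·12 = -120 + 168 + 0 = 48
|m| = √((-12)² + (-14)² + 0²) = √340 ≈ 18.44
|n| = √(10² + (-12)² + 12²) = √388 ≈ 19.7
cos θ = (m·n)/(|m||n|) = 48/(18.44·19.7) ≈ 0.1322
θ = arccos(0.1322) ≈ 82.41°

82.41°


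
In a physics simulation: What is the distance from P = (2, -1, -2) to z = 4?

distance = |a·x₀ + b·y₀ + c·z₀ - d| / √(a² + b² + c²)
  = |0·2 + 0·(-1) + 1·(-2) - 4| / √(0² + 0² + 1²)
  = |0 + 0 - 2 - 4| / √(0 + 0 + 1)
  = |-6| / √1
  = 6 / 1
  ≈ 6

6


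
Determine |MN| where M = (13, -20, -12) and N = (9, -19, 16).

d = √[(x₂-x₁)² + (y₂-y₁)² + (z₂-z₁)²]
  = √[(-4)² + 1² + 28²]
  = √[16 + 1 + 784]
  = √801
  ≈ 28.3

28.3


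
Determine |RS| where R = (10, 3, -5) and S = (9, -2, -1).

d = √[(x₂-x₁)² + (y₂-y₁)² + (z₂-z₁)²]
  = √[(-1)² + (-5)² + 4²]
  = √[1 + 25 + 16]
  = √42
  ≈ 6.481

6.481


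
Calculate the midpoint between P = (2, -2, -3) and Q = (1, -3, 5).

M = ((x₁+x₂)/2, (y₁+y₂)/2, (z₁+z₂)/2)
  = ((2 + 1)/2, (-2 - 3)/2, (-3 + 5)/2)
  = (3/2, -5/2, 2/2)
  = (1.5, -2.5, 1)

(1.5, -2.5, 1)


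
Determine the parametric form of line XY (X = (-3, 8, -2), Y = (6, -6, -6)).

Direction vector d = Y - X = (6 + 3, -6 - 8, -6 + 2) = (9, -14, -4)
Parametric form r = X + t·d:
x = -3 + 9t, y = 8 - 14t, z = -2 - 4t

x = -3 + 9t, y = 8 - 14t, z = -2 - 4t


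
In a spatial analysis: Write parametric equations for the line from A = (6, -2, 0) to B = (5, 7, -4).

Direction vector d = B - A = (5 - 6, 7 + 2, -4 + 0) = (-1, 9, -4)
Parametric form r = A + t·d:
x = 6 - t, y = -2 + 9t, z = 0 - 4t

x = 6 - t, y = -2 + 9t, z = 0 - 4t


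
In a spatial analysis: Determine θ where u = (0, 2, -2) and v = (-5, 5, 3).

u·v = 0·(-5) + 2·5 + (-2)·3 = 0 + 10 - 6 = 4
|u| = √(0² + 2² + (-2)²) = √8 ≈ 2.828
|v| = √((-5)² + 5² + 3²) = √59 ≈ 7.681
cos θ = (u·v)/(|u||v|) = 4/(2.828·7.681) ≈ 0.1841
θ = arccos(0.1841) ≈ 79.39°

79.39°


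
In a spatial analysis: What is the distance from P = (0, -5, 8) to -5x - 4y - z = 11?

distance = |a·x₀ + b·y₀ + c·z₀ - d| / √(a² + b² + c²)
  = |(-5)·0 + (-4)·(-5) + (-1)·8 - 11| / √((-5)² + (-4)² + (-1)²)
  = |0 + 20 - 8 - 11| / √(25 + 16 + 1)
  = |1| / √42
  = 1 / 6.481
  ≈ 0.1543

0.1543


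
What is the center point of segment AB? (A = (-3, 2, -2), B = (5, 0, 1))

M = ((x₁+x₂)/2, (y₁+y₂)/2, (z₁+z₂)/2)
  = ((-3 + 5)/2, (2 + 0)/2, (-2 + 1)/2)
  = (2/2, 2/2, -1/2)
  = (1, 1, -0.5)

(1, 1, -0.5)


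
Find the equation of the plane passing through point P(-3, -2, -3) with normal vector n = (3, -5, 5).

The plane through P with normal n = (a, b, c) satisfies n·(r - P) = 0,
i.e. ax + by + cz = a·x₀ + b·y₀ + c·z₀.
d = 3·(-3) + (-5)·(-2) + 5·(-3)
  = -9 + 10 - 15
  = -14
Equation: 3x - 5y + 5z = -14

3x - 5y + 5z = -14


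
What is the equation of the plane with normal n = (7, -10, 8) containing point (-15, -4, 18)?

The plane through P with normal n = (a, b, c) satisfies n·(r - P) = 0,
i.e. ax + by + cz = a·x₀ + b·y₀ + c·z₀.
d = 7·(-15) + (-10)·(-4) + 8·18
  = -105 + 40 + 144
  = 79
Equation: 7x - 10y + 8z = 79

7x - 10y + 8z = 79


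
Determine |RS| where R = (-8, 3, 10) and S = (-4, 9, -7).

d = √[(x₂-x₁)² + (y₂-y₁)² + (z₂-z₁)²]
  = √[4² + 6² + (-17)²]
  = √[16 + 36 + 289]
  = √341
  ≈ 18.47

18.47


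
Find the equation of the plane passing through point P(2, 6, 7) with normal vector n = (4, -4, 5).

The plane through P with normal n = (a, b, c) satisfies n·(r - P) = 0,
i.e. ax + by + cz = a·x₀ + b·y₀ + c·z₀.
d = 4·2 + (-4)·6 + 5·7
  = 8 - 24 + 35
  = 19
Equation: 4x - 4y + 5z = 19

4x - 4y + 5z = 19


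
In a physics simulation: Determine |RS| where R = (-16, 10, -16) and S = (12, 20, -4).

d = √[(x₂-x₁)² + (y₂-y₁)² + (z₂-z₁)²]
  = √[28² + 10² + 12²]
  = √[784 + 100 + 144]
  = √1028
  ≈ 32.06

32.06


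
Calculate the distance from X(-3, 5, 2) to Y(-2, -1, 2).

d = √[(x₂-x₁)² + (y₂-y₁)² + (z₂-z₁)²]
  = √[1² + (-6)² + 0²]
  = √[1 + 36 + 0]
  = √37
  ≈ 6.083

6.083


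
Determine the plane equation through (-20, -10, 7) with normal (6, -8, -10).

The plane through P with normal n = (a, b, c) satisfies n·(r - P) = 0,
i.e. ax + by + cz = a·x₀ + b·y₀ + c·z₀.
d = 6·(-20) + (-8)·(-10) + (-10)·7
  = -120 + 80 - 70
  = -110
Equation: 6x - 8y - 10z = -110

6x - 8y - 10z = -110


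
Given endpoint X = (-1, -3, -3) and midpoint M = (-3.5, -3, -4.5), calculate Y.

Y = 2M - X
  = (2·(-3.5) - (-1), 2·(-3) - (-3), 2·(-4.5) - (-3))
  = (-7 + 1, -6 + 3, -9 + 3)
  = (-6, -3, -6)

(-6, -3, -6)


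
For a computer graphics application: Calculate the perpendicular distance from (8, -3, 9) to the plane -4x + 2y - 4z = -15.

distance = |a·x₀ + b·y₀ + c·z₀ - d| / √(a² + b² + c²)
  = |(-4)·8 + 2·(-3) + (-4)·9 - (-15)| / √((-4)² + 2² + (-4)²)
  = |-32 - 6 - 36 + 15| / √(16 + 4 + 16)
  = |-59| / √36
  = 59 / 6
  ≈ 9.833

9.833


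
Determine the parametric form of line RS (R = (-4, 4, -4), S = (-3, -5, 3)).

Direction vector d = S - R = (-3 + 4, -5 - 4, 3 + 4) = (1, -9, 7)
Parametric form r = R + t·d:
x = -4 + t, y = 4 - 9t, z = -4 + 7t

x = -4 + t, y = 4 - 9t, z = -4 + 7t


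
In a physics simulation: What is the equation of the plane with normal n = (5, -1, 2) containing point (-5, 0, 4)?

The plane through P with normal n = (a, b, c) satisfies n·(r - P) = 0,
i.e. ax + by + cz = a·x₀ + b·y₀ + c·z₀.
d = 5·(-5) + (-1)·0 + 2·4
  = -25 + 0 + 8
  = -17
Equation: 5x - y + 2z = -17

5x - y + 2z = -17


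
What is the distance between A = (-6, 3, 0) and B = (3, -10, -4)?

d = √[(x₂-x₁)² + (y₂-y₁)² + (z₂-z₁)²]
  = √[9² + (-13)² + (-4)²]
  = √[81 + 169 + 16]
  = √266
  ≈ 16.31

16.31


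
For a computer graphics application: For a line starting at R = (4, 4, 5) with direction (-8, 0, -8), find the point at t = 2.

P(t) = R + t·d
  = (4 + (-8)·2, 4 + 0·2, 5 + (-8)·2)
  = (4 - 16, 4 + 0, 5 - 16)
  = (-12, 4, -11)

(-12, 4, -11)


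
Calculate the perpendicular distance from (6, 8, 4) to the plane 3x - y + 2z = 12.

distance = |a·x₀ + b·y₀ + c·z₀ - d| / √(a² + b² + c²)
  = |3·6 + (-1)·8 + 2·4 - 12| / √(3² + (-1)² + 2²)
  = |18 - 8 + 8 - 12| / √(9 + 1 + 4)
  = |6| / √14
  = 6 / 3.742
  ≈ 1.604

1.604


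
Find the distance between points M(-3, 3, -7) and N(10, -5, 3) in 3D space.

d = √[(x₂-x₁)² + (y₂-y₁)² + (z₂-z₁)²]
  = √[13² + (-8)² + 10²]
  = √[169 + 64 + 100]
  = √333
  ≈ 18.25

18.25


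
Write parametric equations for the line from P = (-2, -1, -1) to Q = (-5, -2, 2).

Direction vector d = Q - P = (-5 + 2, -2 + 1, 2 + 1) = (-3, -1, 3)
Parametric form r = P + t·d:
x = -2 - 3t, y = -1 - t, z = -1 + 3t

x = -2 - 3t, y = -1 - t, z = -1 + 3t


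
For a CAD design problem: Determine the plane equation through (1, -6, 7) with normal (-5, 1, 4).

The plane through P with normal n = (a, b, c) satisfies n·(r - P) = 0,
i.e. ax + by + cz = a·x₀ + b·y₀ + c·z₀.
d = (-5)·1 + 1·(-6) + 4·7
  = -5 - 6 + 28
  = 17
Equation: -5x + y + 4z = 17

-5x + y + 4z = 17


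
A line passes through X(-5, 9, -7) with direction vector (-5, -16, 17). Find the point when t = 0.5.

P(t) = X + t·d
  = (-5 + (-5)·0.5, 9 + (-16)·0.5, -7 + 17·0.5)
  = (-5 - 2.5, 9 - 8, -7 + 8.5)
  = (-7.5, 1, 1.5)

(-7.5, 1, 1.5)


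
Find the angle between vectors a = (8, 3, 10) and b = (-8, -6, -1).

a·b = 8·(-8) + 3·(-6) + 10·(-1) = -64 - 18 - 10 = -92
|a| = √(8² + 3² + 10²) = √173 ≈ 13.15
|b| = √((-8)² + (-6)² + (-1)²) = √101 ≈ 10.05
cos θ = (a·b)/(|a||b|) = -92/(13.15·10.05) ≈ -0.696
θ = arccos(-0.696) ≈ 134.1°

134.1°


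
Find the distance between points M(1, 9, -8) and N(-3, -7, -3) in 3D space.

d = √[(x₂-x₁)² + (y₂-y₁)² + (z₂-z₁)²]
  = √[(-4)² + (-16)² + 5²]
  = √[16 + 256 + 25]
  = √297
  ≈ 17.23

17.23


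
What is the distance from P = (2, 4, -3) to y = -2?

distance = |a·x₀ + b·y₀ + c·z₀ - d| / √(a² + b² + c²)
  = |0·2 + 1·4 + 0·(-3) - (-2)| / √(0² + 1² + 0²)
  = |0 + 4 + 0 + 2| / √(0 + 1 + 0)
  = |6| / √1
  = 6 / 1
  ≈ 6

6


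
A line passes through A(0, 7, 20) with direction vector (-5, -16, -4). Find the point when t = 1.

P(t) = A + t·d
  = (0 + (-5)·1, 7 + (-16)·1, 20 + (-4)·1)
  = (0 - 5, 7 - 16, 20 - 4)
  = (-5, -9, 16)

(-5, -9, 16)


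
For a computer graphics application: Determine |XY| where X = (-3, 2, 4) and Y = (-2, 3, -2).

d = √[(x₂-x₁)² + (y₂-y₁)² + (z₂-z₁)²]
  = √[1² + 1² + (-6)²]
  = √[1 + 1 + 36]
  = √38
  ≈ 6.164

6.164


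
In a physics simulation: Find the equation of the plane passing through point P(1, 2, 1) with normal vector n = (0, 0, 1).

The plane through P with normal n = (a, b, c) satisfies n·(r - P) = 0,
i.e. ax + by + cz = a·x₀ + b·y₀ + c·z₀.
d = 0·1 + 0·2 + 1·1
  = 0 + 0 + 1
  = 1
Equation: z = 1

z = 1


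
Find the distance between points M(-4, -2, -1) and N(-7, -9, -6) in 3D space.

d = √[(x₂-x₁)² + (y₂-y₁)² + (z₂-z₁)²]
  = √[(-3)² + (-7)² + (-5)²]
  = √[9 + 49 + 25]
  = √83
  ≈ 9.11

9.11


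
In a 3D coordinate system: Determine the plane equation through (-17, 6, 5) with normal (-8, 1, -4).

The plane through P with normal n = (a, b, c) satisfies n·(r - P) = 0,
i.e. ax + by + cz = a·x₀ + b·y₀ + c·z₀.
d = (-8)·(-17) + 1·6 + (-4)·5
  = 136 + 6 - 20
  = 122
Equation: -8x + y - 4z = 122

-8x + y - 4z = 122
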